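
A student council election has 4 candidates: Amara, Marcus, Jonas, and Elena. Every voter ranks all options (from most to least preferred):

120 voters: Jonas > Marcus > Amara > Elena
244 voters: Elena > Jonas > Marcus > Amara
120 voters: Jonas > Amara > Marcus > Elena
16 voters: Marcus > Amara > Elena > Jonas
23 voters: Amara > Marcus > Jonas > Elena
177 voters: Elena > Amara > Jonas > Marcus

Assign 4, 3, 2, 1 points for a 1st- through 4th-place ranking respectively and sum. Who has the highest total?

Jonas

Amara: 120·2 + 244·1 + 120·3 + 16·3 + 23·4 + 177·3 = 1515
Marcus: 120·3 + 244·2 + 120·2 + 16·4 + 23·3 + 177·1 = 1398
Jonas: 120·4 + 244·3 + 120·4 + 16·1 + 23·2 + 177·2 = 2108
Elena: 120·1 + 244·4 + 120·1 + 16·2 + 23·1 + 177·4 = 1979
Jonas has the highest Borda score (2108).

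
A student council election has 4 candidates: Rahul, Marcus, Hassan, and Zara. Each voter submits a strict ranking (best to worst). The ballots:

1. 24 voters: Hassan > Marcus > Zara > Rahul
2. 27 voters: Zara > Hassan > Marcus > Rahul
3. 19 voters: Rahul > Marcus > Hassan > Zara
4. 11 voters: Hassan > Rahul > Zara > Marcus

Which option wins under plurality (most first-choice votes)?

First-place votes: Rahul 19, Marcus 0, Hassan 35, Zara 27.
Hassan has the most first-place votes.

Hassan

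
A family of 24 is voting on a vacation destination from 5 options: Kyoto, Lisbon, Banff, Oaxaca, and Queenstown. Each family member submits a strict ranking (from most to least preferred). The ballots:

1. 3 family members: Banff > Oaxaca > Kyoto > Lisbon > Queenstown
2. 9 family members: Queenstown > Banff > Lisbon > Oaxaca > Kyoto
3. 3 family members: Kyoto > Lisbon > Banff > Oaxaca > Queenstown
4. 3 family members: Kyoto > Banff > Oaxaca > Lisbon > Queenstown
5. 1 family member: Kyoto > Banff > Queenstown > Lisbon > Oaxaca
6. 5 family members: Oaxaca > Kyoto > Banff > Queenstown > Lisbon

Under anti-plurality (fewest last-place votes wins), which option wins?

Banff

Last-place votes: Kyoto 9, Lisbon 5, Banff 0, Oaxaca 1, Queenstown 9.
Banff is ranked last by the fewest voters, so Banff wins.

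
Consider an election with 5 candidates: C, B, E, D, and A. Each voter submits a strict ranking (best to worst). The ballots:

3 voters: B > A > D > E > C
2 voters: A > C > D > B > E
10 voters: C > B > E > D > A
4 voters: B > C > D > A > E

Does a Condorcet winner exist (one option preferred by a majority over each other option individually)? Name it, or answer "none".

C vs B: 12–7 for C.
C vs E: 16–3 for C.
C vs D: 16–3 for C.
C vs A: 14–5 for C.
C beats every other option head-to-head.

C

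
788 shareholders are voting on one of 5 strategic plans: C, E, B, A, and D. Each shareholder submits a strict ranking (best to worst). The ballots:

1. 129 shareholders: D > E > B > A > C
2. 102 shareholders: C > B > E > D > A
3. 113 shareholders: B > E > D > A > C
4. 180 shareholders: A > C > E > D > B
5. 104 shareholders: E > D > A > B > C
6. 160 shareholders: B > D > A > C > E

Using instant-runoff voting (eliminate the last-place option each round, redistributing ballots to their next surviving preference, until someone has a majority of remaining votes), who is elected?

D

Round 1: C 102, E 104, B 273, A 180, D 129. Eliminate C.
Round 2: E 104, B 375, A 180, D 129. Eliminate E.
Round 3: B 375, A 180, D 233. Eliminate A.
Round 4: B 375, D 413. D has a majority.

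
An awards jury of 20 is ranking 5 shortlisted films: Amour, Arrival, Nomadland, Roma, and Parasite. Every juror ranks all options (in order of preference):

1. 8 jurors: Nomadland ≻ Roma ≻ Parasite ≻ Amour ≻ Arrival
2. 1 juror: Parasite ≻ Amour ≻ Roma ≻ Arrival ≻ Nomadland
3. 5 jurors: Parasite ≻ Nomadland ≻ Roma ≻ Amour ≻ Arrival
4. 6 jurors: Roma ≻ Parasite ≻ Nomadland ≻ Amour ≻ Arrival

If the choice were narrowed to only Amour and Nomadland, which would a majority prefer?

Voters preferring Amour to Nomadland: 1; preferring Nomadland to Amour: 19.
Nomadland wins the head-to-head.

Nomadland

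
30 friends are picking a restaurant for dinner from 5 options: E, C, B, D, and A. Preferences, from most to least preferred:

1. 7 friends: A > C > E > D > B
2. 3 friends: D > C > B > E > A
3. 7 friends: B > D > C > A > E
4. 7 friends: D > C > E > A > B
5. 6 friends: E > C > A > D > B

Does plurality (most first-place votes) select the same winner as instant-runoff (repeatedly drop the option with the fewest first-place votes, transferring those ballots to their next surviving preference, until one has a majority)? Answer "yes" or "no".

Plurality — first-place votes: E 6, C 0, B 7, D 10, A 7. Winner: D.
Instant-runoff — R1 E 6, C 0, B 7, D 10, A 7 (C out); R2 E 6, B 7, D 10, A 7 (E out); R3 B 7, D 10, A 13 (B out); R4 D 17, A 13 (D winner). Winner: D.
The two methods agree.

yes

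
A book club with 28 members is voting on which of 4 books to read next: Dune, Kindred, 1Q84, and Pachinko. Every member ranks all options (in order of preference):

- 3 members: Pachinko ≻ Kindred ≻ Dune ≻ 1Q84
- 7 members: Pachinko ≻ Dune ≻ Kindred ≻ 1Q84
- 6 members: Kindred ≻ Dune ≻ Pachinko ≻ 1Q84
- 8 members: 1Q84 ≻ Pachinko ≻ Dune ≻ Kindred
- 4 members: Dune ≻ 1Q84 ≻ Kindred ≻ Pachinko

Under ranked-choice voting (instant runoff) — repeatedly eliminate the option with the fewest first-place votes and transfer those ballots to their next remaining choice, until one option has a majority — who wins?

Pachinko

Round 1: Dune 4, Kindred 6, 1Q84 8, Pachinko 10. Eliminate Dune.
Round 2: Kindred 6, 1Q84 12, Pachinko 10. Eliminate Kindred.
Round 3: 1Q84 12, Pachinko 16. Pachinko has a majority.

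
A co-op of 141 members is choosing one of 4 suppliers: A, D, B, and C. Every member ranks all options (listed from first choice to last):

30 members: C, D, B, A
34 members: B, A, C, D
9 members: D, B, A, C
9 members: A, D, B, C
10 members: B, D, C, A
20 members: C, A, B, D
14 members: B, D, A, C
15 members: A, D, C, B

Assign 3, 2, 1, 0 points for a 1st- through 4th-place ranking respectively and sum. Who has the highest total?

B

A: 30·0 + 34·2 + 9·1 + 9·3 + 10·0 + 20·2 + 14·1 + 15·3 = 203
D: 30·2 + 34·0 + 9·3 + 9·2 + 10·2 + 20·0 + 14·2 + 15·2 = 183
B: 30·1 + 34·3 + 9·2 + 9·1 + 10·3 + 20·1 + 14·3 + 15·0 = 251
C: 30·3 + 34·1 + 9·0 + 9·0 + 10·1 + 20·3 + 14·0 + 15·1 = 209
B has the highest Borda score (251).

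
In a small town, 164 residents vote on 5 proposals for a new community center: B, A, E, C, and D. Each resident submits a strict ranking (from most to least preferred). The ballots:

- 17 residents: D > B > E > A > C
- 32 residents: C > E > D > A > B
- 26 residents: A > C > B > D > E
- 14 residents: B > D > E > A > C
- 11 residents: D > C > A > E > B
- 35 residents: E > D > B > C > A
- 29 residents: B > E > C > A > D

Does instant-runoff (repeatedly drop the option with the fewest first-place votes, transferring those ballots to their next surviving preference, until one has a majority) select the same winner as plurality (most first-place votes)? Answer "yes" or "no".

Instant-runoff — R1 B 43, A 26, E 35, C 32, D 28 (A out); R2 B 43, E 35, C 58, D 28 (D out); R3 B 60, E 35, C 69 (E out); R4 B 95, C 69 (B winner). Winner: B.
Plurality — first-place votes: B 43, A 26, E 35, C 32, D 28. Winner: B.
The two methods agree.

yes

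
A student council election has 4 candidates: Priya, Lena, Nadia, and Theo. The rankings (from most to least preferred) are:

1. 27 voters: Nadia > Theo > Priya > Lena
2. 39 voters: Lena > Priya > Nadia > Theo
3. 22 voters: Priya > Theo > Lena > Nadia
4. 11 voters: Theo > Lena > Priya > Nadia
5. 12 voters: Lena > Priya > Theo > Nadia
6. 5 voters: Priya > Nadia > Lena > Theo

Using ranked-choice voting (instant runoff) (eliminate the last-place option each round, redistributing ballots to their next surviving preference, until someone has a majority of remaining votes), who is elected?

Lena

Round 1: Priya 27, Lena 51, Nadia 27, Theo 11. Eliminate Theo.
Round 2: Priya 27, Lena 62, Nadia 27. Lena has a majority.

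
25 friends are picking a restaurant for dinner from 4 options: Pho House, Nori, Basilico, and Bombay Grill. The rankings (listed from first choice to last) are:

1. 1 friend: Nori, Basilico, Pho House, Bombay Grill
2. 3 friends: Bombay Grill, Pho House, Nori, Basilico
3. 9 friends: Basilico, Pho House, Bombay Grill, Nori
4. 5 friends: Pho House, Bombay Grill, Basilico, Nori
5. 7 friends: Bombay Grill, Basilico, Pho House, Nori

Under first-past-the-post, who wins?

Bombay Grill

First-place votes: Pho House 5, Nori 1, Basilico 9, Bombay Grill 10.
Bombay Grill has the most first-place votes.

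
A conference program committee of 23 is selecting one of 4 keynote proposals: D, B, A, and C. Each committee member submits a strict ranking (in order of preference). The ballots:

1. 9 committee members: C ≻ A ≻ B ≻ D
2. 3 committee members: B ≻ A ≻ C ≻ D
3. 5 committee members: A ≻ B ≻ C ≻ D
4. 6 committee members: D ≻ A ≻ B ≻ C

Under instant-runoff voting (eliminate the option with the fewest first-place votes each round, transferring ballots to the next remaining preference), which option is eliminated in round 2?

Round 1: D 6, B 3, A 5, C 9. Eliminate B.
Round 2: D 6, A 8, C 9. Eliminate D.

D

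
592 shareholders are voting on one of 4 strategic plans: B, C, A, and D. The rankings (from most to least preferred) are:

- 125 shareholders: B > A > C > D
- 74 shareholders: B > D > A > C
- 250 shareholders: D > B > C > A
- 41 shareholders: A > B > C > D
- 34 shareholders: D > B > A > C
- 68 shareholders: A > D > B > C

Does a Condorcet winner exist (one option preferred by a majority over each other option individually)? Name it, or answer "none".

D

D vs B: 352–240 for D.
D vs C: 426–166 for D.
D vs A: 358–234 for D.
D beats every other option head-to-head.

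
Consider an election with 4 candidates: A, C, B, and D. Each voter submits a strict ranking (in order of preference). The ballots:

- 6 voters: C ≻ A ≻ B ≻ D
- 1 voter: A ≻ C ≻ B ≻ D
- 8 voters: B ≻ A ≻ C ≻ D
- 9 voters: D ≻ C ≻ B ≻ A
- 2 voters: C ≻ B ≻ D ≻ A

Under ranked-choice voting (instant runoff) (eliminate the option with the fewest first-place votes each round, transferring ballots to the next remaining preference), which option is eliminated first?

Round 1: A 1, C 8, B 8, D 9. Eliminate A.

A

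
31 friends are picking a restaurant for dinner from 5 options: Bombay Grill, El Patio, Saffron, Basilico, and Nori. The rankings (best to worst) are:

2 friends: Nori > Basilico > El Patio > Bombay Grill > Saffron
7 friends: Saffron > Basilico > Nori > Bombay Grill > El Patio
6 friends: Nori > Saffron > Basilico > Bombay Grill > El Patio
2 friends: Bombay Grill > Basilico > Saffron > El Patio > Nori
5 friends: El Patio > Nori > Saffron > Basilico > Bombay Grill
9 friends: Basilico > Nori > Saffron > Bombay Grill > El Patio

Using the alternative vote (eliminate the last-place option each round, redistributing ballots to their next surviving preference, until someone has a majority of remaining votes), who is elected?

Round 1: Bombay Grill 2, El Patio 5, Saffron 7, Basilico 9, Nori 8. Eliminate Bombay Grill.
Round 2: El Patio 5, Saffron 7, Basilico 11, Nori 8. Eliminate El Patio.
Round 3: Saffron 7, Basilico 11, Nori 13. Eliminate Saffron.
Round 4: Basilico 18, Nori 13. Basilico has a majority.

Basilico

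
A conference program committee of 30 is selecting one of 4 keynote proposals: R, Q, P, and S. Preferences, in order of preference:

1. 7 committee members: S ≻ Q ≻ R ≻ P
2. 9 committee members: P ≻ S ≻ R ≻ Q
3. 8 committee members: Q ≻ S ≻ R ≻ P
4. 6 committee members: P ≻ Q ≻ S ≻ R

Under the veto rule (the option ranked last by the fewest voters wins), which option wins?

S

Last-place votes: R 6, Q 9, P 15, S 0.
S is ranked last by the fewest voters, so S wins.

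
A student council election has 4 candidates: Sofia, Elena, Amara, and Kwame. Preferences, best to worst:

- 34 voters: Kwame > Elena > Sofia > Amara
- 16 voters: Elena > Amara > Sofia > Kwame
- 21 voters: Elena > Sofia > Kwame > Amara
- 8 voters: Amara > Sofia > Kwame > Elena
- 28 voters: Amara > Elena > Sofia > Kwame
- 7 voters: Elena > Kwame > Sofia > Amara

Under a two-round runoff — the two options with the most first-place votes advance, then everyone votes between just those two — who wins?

Elena

Round 1 first-place votes: Sofia 0, Elena 44, Amara 36, Kwame 34.
Elena and Amara advance.
Runoff: Elena is preferred to Amara by 78 voters; Amara by 36.
Elena wins the runoff.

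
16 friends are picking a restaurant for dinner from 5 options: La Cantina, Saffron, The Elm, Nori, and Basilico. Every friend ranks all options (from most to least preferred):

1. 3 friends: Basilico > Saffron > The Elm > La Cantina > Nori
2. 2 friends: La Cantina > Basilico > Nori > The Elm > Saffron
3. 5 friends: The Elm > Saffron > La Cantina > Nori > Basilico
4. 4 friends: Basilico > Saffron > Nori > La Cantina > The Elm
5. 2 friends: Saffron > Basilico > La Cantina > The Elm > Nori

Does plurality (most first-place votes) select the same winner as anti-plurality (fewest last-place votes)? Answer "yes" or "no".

no

Plurality — first-place votes: La Cantina 2, Saffron 2, The Elm 5, Nori 0, Basilico 7. Winner: Basilico.
Anti-plurality — last-place votes: La Cantina 0, Saffron 2, The Elm 4, Nori 5, Basilico 5. Winner: La Cantina.
The two methods disagree.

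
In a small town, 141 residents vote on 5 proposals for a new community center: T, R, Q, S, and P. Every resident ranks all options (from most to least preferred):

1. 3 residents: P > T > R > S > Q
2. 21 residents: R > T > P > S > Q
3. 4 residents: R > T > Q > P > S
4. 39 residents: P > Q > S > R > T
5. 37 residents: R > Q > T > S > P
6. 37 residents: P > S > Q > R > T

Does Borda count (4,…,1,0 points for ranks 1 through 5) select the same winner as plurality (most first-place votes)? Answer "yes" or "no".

yes

Borda — scores: T 158, R 330, Q 310, S 250, P 362. Winner: P.
Plurality — first-place votes: T 0, R 62, Q 0, S 0, P 79. Winner: P.
The two methods agree.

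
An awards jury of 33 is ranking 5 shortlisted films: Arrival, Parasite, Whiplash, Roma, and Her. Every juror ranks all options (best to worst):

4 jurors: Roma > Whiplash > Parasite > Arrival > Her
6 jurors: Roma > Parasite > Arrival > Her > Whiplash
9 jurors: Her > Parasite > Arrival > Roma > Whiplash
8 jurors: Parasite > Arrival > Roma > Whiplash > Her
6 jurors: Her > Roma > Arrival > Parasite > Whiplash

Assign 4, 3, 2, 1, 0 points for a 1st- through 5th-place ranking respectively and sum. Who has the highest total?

Parasite

Arrival: 4·1 + 6·2 + 9·2 + 8·3 + 6·2 = 70
Parasite: 4·2 + 6·3 + 9·3 + 8·4 + 6·1 = 91
Whiplash: 4·3 + 6·0 + 9·0 + 8·1 + 6·0 = 20
Roma: 4·4 + 6·4 + 9·1 + 8·2 + 6·3 = 83
Her: 4·0 + 6·1 + 9·4 + 8·0 + 6·4 = 66
Parasite has the highest Borda score (91).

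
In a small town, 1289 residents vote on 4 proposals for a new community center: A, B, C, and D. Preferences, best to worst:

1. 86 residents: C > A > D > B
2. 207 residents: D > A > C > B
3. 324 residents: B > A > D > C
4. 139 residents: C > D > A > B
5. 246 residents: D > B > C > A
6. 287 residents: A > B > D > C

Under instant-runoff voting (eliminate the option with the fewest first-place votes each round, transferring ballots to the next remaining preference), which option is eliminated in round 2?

B

Round 1: A 287, B 324, C 225, D 453. Eliminate C.
Round 2: A 373, B 324, D 592. Eliminate B.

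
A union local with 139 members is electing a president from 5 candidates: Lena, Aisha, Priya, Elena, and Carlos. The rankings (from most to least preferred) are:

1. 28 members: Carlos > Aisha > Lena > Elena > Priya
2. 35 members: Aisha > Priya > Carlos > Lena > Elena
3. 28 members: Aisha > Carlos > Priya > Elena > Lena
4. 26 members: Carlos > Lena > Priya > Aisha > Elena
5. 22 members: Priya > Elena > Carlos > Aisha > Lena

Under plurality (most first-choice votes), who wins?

Aisha

First-place votes: Lena 0, Aisha 63, Priya 22, Elena 0, Carlos 54.
Aisha has the most first-place votes.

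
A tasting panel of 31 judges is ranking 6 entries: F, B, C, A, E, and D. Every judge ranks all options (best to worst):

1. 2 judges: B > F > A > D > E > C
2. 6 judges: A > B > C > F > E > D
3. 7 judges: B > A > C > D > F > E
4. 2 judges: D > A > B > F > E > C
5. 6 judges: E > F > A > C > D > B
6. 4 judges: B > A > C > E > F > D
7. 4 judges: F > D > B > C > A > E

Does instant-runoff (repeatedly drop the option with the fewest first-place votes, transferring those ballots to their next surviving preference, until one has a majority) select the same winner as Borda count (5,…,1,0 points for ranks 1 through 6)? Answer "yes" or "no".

no

Instant-runoff — R1 F 4, B 13, C 0, A 6, E 6, D 2 (C out); R2 F 4, B 13, A 6, E 6, D 2 (D out); R3 F 4, B 13, A 8, E 6 (F out); R4 B 17, A 8, E 6 (B winner). Winner: B.
Borda — scores: F 79, B 107, C 71, A 110, E 48, D 50. Winner: A.
The two methods disagree.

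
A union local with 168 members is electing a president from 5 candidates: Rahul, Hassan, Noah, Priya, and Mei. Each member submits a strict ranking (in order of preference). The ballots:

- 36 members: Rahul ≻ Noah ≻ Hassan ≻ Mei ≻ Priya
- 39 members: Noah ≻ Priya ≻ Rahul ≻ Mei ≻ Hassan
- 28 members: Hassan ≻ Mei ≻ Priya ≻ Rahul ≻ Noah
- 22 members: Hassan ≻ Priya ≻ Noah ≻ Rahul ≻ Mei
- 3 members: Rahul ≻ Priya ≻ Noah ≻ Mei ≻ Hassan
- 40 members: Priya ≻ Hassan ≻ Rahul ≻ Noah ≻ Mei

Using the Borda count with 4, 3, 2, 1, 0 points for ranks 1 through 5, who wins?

Rahul: 36·4 + 39·2 + 28·1 + 22·1 + 3·4 + 40·2 = 364
Hassan: 36·2 + 39·0 + 28·4 + 22·4 + 3·0 + 40·3 = 392
Noah: 36·3 + 39·4 + 28·0 + 22·2 + 3·2 + 40·1 = 354
Priya: 36·0 + 39·3 + 28·2 + 22·3 + 3·3 + 40·4 = 408
Mei: 36·1 + 39·1 + 28·3 + 22·0 + 3·1 + 40·0 = 162
Priya has the highest Borda score (408).

Priya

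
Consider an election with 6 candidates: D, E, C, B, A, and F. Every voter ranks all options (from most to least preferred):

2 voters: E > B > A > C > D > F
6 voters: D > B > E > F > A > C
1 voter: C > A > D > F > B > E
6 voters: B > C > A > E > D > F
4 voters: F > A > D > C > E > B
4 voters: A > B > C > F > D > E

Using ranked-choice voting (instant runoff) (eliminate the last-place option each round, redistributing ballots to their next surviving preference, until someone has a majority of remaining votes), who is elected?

Round 1: D 6, E 2, C 1, B 6, A 4, F 4. Eliminate C.
Round 2: D 6, E 2, B 6, A 5, F 4. Eliminate E.
Round 3: D 6, B 8, A 5, F 4. Eliminate F.
Round 4: D 6, B 8, A 9. Eliminate D.
Round 5: B 14, A 9. B has a majority.

B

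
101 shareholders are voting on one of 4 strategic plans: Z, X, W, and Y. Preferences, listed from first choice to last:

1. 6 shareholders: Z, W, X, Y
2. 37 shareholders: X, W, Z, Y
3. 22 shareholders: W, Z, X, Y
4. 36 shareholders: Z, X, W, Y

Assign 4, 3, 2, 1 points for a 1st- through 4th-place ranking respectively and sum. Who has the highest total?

X

Z: 6·4 + 37·2 + 22·3 + 36·4 = 308
X: 6·2 + 37·4 + 22·2 + 36·3 = 312
W: 6·3 + 37·3 + 22·4 + 36·2 = 289
Y: 6·1 + 37·1 + 22·1 + 36·1 = 101
X has the highest Borda score (312).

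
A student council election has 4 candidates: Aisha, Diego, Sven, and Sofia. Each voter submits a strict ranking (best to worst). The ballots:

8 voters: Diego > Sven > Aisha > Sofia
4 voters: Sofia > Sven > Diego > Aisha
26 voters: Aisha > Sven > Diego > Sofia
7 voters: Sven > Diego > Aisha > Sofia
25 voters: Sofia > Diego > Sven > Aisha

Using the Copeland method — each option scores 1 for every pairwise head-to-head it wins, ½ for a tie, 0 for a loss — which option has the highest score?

Sven

Aisha: beats Sofia; loses to Diego and Sven → score 1.
Diego: beats Aisha and Sofia; loses to Sven → score 2.
Sven: beats Aisha, Diego, and Sofia → score 3.
Sofia: loses to Aisha, Diego, and Sven → score 0.
Sven has the best pairwise record.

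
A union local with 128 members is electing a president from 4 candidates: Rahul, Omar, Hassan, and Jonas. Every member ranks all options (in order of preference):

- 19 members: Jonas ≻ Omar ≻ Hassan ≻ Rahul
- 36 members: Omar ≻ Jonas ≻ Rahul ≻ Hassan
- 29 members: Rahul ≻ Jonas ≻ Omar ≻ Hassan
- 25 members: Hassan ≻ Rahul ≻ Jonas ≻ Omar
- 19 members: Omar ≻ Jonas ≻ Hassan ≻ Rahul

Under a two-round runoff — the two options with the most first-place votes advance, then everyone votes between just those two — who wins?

Round 1 first-place votes: Rahul 29, Omar 55, Hassan 25, Jonas 19.
Omar and Rahul advance.
Runoff: Omar is preferred to Rahul by 74 voters; Rahul by 54.
Omar wins the runoff.

Omar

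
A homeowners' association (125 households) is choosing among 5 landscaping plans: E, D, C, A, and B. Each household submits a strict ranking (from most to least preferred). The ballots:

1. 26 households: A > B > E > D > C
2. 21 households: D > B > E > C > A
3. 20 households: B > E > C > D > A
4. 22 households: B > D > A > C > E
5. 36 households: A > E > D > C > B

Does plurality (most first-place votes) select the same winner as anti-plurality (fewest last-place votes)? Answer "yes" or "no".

no

Plurality — first-place votes: E 0, D 21, C 0, A 62, B 42. Winner: A.
Anti-plurality — last-place votes: E 22, D 0, C 26, A 41, B 36. Winner: D.
The two methods disagree.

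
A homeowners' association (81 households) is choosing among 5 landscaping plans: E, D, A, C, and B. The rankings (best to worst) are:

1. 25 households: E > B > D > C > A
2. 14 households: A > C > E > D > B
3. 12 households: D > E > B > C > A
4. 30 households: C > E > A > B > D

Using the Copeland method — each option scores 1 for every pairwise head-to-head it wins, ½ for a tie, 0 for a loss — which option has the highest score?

C

E: beats D, A, and B; loses to C → score 3.
D: loses to E, A, C, and B → score 0.
A: beats D and B; loses to E and C → score 2.
C: beats E, D, A, and B → score 4.
B: beats D; loses to E, A, and C → score 1.
C has the best pairwise record.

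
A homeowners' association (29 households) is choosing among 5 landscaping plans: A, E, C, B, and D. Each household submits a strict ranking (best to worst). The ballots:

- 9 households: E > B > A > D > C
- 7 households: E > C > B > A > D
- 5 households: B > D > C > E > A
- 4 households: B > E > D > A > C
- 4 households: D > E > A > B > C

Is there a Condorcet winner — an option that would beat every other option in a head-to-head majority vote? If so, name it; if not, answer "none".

E vs A: 29–0 for E.
E vs C: 24–5 for E.
E vs B: 20–9 for E.
E vs D: 20–9 for E.
E beats every other option head-to-head.

E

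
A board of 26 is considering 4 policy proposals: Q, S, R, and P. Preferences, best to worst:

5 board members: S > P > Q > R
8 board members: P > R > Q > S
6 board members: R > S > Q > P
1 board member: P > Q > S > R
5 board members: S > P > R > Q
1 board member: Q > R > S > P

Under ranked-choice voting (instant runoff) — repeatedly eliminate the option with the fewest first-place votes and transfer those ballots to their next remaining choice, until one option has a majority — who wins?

S

Round 1: Q 1, S 10, R 6, P 9. Eliminate Q.
Round 2: S 10, R 7, P 9. Eliminate R.
Round 3: S 17, P 9. S has a majority.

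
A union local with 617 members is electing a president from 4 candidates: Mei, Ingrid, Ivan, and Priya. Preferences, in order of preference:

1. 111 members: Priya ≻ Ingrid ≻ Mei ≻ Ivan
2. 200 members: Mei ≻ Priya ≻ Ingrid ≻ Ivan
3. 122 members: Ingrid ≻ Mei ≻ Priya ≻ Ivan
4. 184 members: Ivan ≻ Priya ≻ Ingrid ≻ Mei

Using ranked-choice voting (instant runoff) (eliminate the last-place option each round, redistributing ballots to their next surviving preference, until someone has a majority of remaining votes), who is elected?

Ingrid

Round 1: Mei 200, Ingrid 122, Ivan 184, Priya 111. Eliminate Priya.
Round 2: Mei 200, Ingrid 233, Ivan 184. Eliminate Ivan.
Round 3: Mei 200, Ingrid 417. Ingrid has a majority.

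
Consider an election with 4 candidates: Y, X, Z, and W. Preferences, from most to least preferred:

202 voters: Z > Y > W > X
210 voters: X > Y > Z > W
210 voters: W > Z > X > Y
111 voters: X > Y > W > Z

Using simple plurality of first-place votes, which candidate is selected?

X

First-place votes: Y 0, X 321, Z 202, W 210.
X has the most first-place votes.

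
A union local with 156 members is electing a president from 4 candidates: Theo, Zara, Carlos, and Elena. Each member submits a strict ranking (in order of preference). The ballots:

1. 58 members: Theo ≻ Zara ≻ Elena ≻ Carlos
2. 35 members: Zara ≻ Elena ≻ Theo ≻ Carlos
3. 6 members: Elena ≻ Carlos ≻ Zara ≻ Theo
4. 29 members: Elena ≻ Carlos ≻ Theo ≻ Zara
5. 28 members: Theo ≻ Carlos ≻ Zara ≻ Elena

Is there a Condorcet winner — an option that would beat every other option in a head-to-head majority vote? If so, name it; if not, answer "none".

Theo

Theo vs Zara: 115–41 for Theo.
Theo vs Carlos: 121–35 for Theo.
Theo vs Elena: 86–70 for Theo.
Theo beats every other option head-to-head.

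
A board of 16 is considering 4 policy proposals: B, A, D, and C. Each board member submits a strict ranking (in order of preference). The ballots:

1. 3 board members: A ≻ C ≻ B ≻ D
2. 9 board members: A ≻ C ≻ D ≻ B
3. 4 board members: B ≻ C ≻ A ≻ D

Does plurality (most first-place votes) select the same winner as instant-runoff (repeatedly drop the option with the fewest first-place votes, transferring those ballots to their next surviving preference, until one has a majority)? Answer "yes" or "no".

yes

Plurality — first-place votes: B 4, A 12, D 0, C 0. Winner: A.
Instant-runoff — R1 B 4, A 12, D 0, C 0 (A winner). Winner: A.
The two methods agree.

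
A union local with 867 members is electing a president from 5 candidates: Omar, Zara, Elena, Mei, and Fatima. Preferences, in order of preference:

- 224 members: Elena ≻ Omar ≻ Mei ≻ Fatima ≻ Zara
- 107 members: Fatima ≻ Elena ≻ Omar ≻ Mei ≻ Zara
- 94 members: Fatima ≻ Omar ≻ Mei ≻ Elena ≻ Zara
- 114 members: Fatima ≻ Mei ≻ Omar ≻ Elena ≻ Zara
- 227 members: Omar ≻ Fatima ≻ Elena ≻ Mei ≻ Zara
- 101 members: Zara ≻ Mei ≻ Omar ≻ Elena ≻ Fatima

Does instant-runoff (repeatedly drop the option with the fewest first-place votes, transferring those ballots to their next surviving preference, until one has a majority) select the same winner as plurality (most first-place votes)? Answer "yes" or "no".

no

Instant-runoff — R1 Omar 227, Zara 101, Elena 224, Mei 0, Fatima 315 (Mei out); R2 Omar 227, Zara 101, Elena 224, Fatima 315 (Zara out); R3 Omar 328, Elena 224, Fatima 315 (Elena out); R4 Omar 552, Fatima 315 (Omar winner). Winner: Omar.
Plurality — first-place votes: Omar 227, Zara 101, Elena 224, Mei 0, Fatima 315. Winner: Fatima.
The two methods disagree.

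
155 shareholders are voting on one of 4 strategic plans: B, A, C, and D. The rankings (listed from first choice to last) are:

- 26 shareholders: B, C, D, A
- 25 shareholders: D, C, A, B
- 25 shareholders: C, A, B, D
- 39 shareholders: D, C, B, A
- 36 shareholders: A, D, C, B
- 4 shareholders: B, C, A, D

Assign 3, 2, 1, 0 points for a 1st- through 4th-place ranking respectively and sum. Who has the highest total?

C

B: 26·3 + 25·0 + 25·1 + 39·1 + 36·0 + 4·3 = 154
A: 26·0 + 25·1 + 25·2 + 39·0 + 36·3 + 4·1 = 187
C: 26·2 + 25·2 + 25·3 + 39·2 + 36·1 + 4·2 = 299
D: 26·1 + 25·3 + 25·0 + 39·3 + 36·2 + 4·0 = 290
C has the highest Borda score (299).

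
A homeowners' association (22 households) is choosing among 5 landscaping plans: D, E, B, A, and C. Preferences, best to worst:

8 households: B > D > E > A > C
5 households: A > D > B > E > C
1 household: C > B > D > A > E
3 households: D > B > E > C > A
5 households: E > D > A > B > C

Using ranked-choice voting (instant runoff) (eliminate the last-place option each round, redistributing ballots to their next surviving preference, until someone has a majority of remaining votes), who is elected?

Round 1: D 3, E 5, B 8, A 5, C 1. Eliminate C.
Round 2: D 3, E 5, B 9, A 5. Eliminate D.
Round 3: E 5, B 12, A 5. B has a majority.

B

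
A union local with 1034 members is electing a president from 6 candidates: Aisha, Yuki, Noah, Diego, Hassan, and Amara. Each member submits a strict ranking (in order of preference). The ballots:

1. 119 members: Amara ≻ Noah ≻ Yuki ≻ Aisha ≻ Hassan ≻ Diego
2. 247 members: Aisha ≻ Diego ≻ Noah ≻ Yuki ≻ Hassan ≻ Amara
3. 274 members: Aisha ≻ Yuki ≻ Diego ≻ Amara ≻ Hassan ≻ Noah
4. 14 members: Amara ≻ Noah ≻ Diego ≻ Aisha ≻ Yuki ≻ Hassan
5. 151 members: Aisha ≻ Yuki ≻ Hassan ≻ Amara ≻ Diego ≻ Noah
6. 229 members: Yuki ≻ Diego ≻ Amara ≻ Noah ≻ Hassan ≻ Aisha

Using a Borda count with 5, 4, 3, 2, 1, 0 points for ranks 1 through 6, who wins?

Yuki

Aisha: 119·2 + 247·5 + 274·5 + 14·2 + 151·5 + 229·0 = 3626
Yuki: 119·3 + 247·2 + 274·4 + 14·1 + 151·4 + 229·5 = 3710
Noah: 119·4 + 247·3 + 274·0 + 14·4 + 151·0 + 229·2 = 1731
Diego: 119·0 + 247·4 + 274·3 + 14·3 + 151·1 + 229·4 = 2919
Hassan: 119·1 + 247·1 + 274·1 + 14·0 + 151·3 + 229·1 = 1322
Amara: 119·5 + 247·0 + 274·2 + 14·5 + 151·2 + 229·3 = 2202
Yuki has the highest Borda score (3710).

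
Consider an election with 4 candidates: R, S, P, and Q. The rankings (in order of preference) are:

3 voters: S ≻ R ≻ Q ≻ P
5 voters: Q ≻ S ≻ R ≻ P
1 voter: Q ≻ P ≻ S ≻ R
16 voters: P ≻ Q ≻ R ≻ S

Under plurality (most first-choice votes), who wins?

P

First-place votes: R 0, S 3, P 16, Q 6.
P has the most first-place votes.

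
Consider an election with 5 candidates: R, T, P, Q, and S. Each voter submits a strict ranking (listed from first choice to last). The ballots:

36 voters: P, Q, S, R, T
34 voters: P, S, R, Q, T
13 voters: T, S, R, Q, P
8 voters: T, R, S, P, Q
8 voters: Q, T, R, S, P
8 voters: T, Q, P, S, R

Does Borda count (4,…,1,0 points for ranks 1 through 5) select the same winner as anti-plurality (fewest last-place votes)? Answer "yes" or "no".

no

Borda — scores: R 170, T 140, P 304, Q 211, S 245. Winner: P.
Anti-plurality — last-place votes: R 8, T 70, P 21, Q 8, S 0. Winner: S.
The two methods disagree.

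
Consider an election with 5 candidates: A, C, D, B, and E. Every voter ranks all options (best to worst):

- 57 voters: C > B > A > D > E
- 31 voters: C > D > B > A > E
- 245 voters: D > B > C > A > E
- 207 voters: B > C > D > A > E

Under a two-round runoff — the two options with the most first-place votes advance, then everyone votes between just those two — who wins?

Round 1 first-place votes: A 0, C 88, D 245, B 207, E 0.
D and B advance.
Runoff: D is preferred to B by 276 voters; B by 264.
D wins the runoff.

D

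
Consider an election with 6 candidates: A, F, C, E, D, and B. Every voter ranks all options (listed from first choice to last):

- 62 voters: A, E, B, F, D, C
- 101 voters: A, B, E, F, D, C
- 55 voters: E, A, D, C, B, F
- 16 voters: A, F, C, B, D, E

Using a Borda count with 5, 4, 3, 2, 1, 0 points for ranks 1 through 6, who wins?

A

A: 62·5 + 101·5 + 55·4 + 16·5 = 1115
F: 62·2 + 101·2 + 55·0 + 16·4 = 390
C: 62·0 + 101·0 + 55·2 + 16·3 = 158
E: 62·4 + 101·3 + 55·5 + 16·0 = 826
D: 62·1 + 101·1 + 55·3 + 16·1 = 344
B: 62·3 + 101·4 + 55·1 + 16·2 = 677
A has the highest Borda score (1115).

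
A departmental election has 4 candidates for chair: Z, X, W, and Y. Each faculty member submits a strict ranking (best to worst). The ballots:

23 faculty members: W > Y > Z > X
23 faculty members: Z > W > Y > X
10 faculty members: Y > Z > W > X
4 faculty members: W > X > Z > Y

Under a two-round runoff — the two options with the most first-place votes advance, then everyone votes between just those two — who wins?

Z

Round 1 first-place votes: Z 23, X 0, W 27, Y 10.
W and Z advance.
Runoff: W is preferred to Z by 27 voters; Z by 33.
Z wins the runoff.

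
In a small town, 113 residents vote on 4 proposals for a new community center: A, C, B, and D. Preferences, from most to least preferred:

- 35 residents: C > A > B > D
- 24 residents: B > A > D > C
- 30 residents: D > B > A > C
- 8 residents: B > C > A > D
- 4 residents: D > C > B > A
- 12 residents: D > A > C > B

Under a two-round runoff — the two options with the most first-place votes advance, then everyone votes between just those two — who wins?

Round 1 first-place votes: A 0, C 35, B 32, D 46.
D and C advance.
Runoff: D is preferred to C by 70 voters; C by 43.
D wins the runoff.

D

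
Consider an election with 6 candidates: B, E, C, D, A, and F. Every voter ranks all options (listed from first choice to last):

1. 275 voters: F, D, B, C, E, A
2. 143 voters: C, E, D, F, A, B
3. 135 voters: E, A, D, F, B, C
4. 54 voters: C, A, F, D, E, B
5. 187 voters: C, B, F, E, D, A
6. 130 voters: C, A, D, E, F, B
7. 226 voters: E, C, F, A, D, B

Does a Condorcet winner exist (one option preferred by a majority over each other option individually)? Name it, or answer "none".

C vs B: 740–410 for C.
C vs E: 789–361 for C.
C vs D: 740–410 for C.
C vs A: 1015–135 for C.
C vs F: 740–410 for C.
C beats every other option head-to-head.

C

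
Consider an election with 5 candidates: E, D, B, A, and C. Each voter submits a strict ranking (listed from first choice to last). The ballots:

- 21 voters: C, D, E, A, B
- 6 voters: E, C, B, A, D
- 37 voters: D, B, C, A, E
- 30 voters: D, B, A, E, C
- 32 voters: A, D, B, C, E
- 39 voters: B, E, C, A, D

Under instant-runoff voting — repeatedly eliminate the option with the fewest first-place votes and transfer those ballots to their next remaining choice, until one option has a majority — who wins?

Round 1: E 6, D 67, B 39, A 32, C 21. Eliminate E.
Round 2: D 67, B 39, A 32, C 27. Eliminate C.
Round 3: D 88, B 45, A 32. D has a majority.

D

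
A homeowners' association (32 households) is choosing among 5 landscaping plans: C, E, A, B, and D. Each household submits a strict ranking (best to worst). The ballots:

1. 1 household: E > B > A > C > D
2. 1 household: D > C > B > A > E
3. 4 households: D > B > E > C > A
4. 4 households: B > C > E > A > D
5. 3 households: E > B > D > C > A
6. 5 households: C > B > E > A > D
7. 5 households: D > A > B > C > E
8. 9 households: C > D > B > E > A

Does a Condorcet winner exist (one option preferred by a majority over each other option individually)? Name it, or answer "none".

none

Checking pairwise contests:
B beats C 17–15.
C beats E 24–8.
C beats A 26–6.
D beats B 19–13.
C beats D 19–13.
Every option loses at least one head-to-head, so there is no Condorcet winner.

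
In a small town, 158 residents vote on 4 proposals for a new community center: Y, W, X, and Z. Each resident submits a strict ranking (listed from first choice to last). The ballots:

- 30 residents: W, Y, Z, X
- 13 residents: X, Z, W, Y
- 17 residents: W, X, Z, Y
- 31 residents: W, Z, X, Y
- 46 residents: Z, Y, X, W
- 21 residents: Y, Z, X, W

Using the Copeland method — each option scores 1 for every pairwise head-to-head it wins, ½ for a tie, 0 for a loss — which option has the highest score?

Y: beats X; loses to W and Z → score 1.
W: beats Y; loses to X and Z → score 1.
X: beats W; loses to Y and Z → score 1.
Z: beats Y, W, and X → score 3.
Z has the best pairwise record.

Z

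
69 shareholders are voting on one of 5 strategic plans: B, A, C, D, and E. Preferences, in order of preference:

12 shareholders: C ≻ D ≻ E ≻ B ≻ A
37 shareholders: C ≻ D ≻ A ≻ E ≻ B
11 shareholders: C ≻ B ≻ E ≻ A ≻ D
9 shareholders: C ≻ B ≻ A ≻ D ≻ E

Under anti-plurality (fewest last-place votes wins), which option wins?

C

Last-place votes: B 37, A 12, C 0, D 11, E 9.
C is ranked last by the fewest voters, so C wins.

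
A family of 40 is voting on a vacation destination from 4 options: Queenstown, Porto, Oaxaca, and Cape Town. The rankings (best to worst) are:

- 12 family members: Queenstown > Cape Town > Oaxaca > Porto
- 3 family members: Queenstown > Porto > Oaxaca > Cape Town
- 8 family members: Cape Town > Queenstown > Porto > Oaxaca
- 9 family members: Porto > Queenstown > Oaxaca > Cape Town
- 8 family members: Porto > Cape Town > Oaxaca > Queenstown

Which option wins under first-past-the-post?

Porto

First-place votes: Queenstown 15, Porto 17, Oaxaca 0, Cape Town 8.
Porto has the most first-place votes.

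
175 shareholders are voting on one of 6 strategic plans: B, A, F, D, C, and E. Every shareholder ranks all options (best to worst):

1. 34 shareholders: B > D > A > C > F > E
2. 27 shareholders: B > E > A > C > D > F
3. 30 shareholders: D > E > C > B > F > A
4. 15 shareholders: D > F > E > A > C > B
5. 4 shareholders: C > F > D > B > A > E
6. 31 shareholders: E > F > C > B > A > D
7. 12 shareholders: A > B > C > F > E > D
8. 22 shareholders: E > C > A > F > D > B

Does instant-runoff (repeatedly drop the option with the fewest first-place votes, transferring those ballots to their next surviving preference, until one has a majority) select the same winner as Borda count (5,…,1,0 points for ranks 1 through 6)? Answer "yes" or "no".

yes

Instant-runoff — R1 B 61, A 12, F 0, D 45, C 4, E 53 (F out); R2 B 61, A 12, D 45, C 4, E 53 (C out); R3 B 61, A 12, D 49, E 53 (A out); R4 B 73, D 49, E 53 (D out); R5 B 77, E 98 (E winner). Winner: E.
Borda — scores: B 483, A 374, F 332, D 422, C 464, E 550. Winner: E.
The two methods agree.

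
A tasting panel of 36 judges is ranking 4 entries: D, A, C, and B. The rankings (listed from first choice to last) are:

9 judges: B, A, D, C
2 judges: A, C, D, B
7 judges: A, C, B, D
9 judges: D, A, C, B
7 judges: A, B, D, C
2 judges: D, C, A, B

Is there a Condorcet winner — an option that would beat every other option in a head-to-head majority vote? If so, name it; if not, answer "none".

A vs D: 25–11 for A.
A vs C: 34–2 for A.
A vs B: 27–9 for A.
A beats every other option head-to-head.

A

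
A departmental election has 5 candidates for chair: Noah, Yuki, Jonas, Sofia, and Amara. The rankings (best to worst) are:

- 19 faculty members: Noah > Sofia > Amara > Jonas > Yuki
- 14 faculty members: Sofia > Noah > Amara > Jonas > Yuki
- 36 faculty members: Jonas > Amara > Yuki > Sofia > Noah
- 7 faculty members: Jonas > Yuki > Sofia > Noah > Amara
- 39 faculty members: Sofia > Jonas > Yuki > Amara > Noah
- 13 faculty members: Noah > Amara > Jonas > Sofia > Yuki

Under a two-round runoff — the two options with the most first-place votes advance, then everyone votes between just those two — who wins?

Sofia

Round 1 first-place votes: Noah 32, Yuki 0, Jonas 43, Sofia 53, Amara 0.
Sofia and Jonas advance.
Runoff: Sofia is preferred to Jonas by 72 voters; Jonas by 56.
Sofia wins the runoff.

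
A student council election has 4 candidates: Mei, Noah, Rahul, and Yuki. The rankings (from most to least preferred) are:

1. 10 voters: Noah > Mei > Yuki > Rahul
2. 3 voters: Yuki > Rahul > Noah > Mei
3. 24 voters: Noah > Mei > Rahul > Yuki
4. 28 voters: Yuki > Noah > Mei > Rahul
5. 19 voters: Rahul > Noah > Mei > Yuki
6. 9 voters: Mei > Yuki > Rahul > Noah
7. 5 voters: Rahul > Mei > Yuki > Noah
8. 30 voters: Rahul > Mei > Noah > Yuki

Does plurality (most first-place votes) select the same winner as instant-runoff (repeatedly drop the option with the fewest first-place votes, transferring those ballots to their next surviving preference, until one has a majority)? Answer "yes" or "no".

yes

Plurality — first-place votes: Mei 9, Noah 34, Rahul 54, Yuki 31. Winner: Rahul.
Instant-runoff — R1 Mei 9, Noah 34, Rahul 54, Yuki 31 (Mei out); R2 Noah 34, Rahul 54, Yuki 40 (Noah out); R3 Rahul 78, Yuki 50 (Rahul winner). Winner: Rahul.
The two methods agree.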